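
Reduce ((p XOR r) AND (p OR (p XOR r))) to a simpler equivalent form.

By absorption (E AND (E OR v) = E):
= (p XOR r)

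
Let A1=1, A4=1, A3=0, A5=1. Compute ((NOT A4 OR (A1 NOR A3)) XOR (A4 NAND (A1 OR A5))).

Substituting: ((NOT 1 OR (1 NOR 0)) XOR (1 NAND (1 OR 1)))
= 0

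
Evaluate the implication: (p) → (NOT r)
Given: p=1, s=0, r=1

Antecedent (p) = 1; consequent (NOT r) = 0.
1 → 0 = 0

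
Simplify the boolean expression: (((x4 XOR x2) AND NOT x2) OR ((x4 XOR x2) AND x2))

By distribution ((E AND v) OR (E AND NOT v) = E):
= (x4 XOR x2)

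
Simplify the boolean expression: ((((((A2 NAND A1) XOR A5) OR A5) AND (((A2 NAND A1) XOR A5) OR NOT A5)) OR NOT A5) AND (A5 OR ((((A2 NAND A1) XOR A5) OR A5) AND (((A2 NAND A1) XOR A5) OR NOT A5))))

By distribution ((E OR v) AND (E OR NOT v) = E) then distribution ((E OR v) AND (E OR NOT v) = E):
= ((A2 NAND A1) XOR A5)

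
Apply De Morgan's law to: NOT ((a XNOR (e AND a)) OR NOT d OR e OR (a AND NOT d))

NOT (a XNOR (e AND a)) AND d AND NOT e AND NOT (a AND NOT d)
De Morgan's: NOT(OR of terms) = AND of negations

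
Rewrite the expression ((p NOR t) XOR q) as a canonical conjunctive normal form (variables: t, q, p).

(t OR q OR NOT p) AND (t OR NOT q OR p) AND (NOT t OR q OR p) AND (NOT t OR q OR NOT p)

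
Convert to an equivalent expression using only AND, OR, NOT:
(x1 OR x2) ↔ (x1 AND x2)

((x1 OR x2) AND (x1 AND x2)) OR (NOT (x1 OR x2) AND NOT (x1 AND x2))
(Biconditional = both true or both false)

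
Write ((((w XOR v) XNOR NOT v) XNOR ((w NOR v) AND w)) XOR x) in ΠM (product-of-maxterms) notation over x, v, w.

ΠM(1, 3, 4, 6) = (x OR v OR NOT w) AND (x OR NOT v OR NOT w) AND (NOT x OR v OR w) AND (NOT x OR NOT v OR w)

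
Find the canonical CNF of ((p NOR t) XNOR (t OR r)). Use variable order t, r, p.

(t OR r OR p) AND (t OR NOT r OR NOT p) AND (NOT t OR r OR p) AND (NOT t OR r OR NOT p) AND (NOT t OR NOT r OR p) AND (NOT t OR NOT r OR NOT p)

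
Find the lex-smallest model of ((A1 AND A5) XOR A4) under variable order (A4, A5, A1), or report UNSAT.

A4=0, A5=1, A1=1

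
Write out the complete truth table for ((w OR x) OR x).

x | w | Output
--------------
0 | 0 | 0
0 | 1 | 1
1 | 0 | 1
1 | 1 | 1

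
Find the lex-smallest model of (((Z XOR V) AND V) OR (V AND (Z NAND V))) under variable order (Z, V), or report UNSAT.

Z=0, V=1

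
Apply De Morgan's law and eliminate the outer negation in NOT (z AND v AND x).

NOT z OR NOT v OR NOT x
De Morgan's: NOT(AND of terms) = OR of negations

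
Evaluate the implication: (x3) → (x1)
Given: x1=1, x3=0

Antecedent (x3) = 0; consequent (x1) = 1.
0 → 1 = 1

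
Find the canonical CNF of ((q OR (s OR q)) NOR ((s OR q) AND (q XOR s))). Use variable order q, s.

(q OR NOT s) AND (NOT q OR s) AND (NOT q OR NOT s)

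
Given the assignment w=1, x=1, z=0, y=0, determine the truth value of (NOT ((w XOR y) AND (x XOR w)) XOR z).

Substituting: (NOT ((1 XOR 0) AND (1 XOR 1)) XOR 0)
= 1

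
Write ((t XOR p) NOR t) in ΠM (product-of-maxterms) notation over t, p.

ΠM(1, 2, 3) = (t OR NOT p) AND (NOT t OR p) AND (NOT t OR NOT p)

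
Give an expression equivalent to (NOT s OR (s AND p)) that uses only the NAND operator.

(((s NAND s) NAND (s NAND s)) NAND (((s NAND p) NAND (s NAND p)) NAND ((s NAND p) NAND (s NAND p))))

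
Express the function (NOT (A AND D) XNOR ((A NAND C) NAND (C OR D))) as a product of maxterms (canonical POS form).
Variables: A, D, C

ΠM(1, 2, 3, 7) = (A OR D OR NOT C) AND (A OR NOT D OR C) AND (A OR NOT D OR NOT C) AND (NOT A OR NOT D OR NOT C)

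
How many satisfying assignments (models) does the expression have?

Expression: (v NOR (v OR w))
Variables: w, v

Satisfying assignments: (0,0)
Count: 1 out of 4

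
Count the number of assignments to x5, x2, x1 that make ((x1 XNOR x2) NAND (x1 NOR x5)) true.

Satisfying assignments: (0,0,1), (0,1,0), (0,1,1), (1,0,0), (1,0,1), (1,1,0), (1,1,1)
Count: 7 out of 8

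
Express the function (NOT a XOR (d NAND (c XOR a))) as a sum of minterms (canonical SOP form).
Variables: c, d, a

Σm(1, 5, 6, 7) = (NOT c AND NOT d AND a) OR (c AND NOT d AND a) OR (c AND d AND NOT a) OR (c AND d AND a)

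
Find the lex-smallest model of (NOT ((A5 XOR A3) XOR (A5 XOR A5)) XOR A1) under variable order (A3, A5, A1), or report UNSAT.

A3=0, A5=0, A1=0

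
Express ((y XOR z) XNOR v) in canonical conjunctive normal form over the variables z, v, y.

(z OR v OR NOT y) AND (z OR NOT v OR y) AND (NOT z OR v OR y) AND (NOT z OR NOT v OR NOT y)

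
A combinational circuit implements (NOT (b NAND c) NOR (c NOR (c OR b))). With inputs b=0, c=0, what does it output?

Substituting: (NOT (0 NAND 0) NOR (0 NOR (0 OR 0)))
= 0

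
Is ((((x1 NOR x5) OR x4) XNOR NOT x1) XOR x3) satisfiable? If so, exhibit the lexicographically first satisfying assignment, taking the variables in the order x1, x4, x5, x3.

x1=0, x4=0, x5=0, x3=0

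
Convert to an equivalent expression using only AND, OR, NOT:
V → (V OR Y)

NOT V OR (V OR Y)
(Implication elimination: A → B = NOT A OR B)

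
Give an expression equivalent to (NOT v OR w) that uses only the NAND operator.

(((v NAND v) NAND (v NAND v)) NAND (w NAND w))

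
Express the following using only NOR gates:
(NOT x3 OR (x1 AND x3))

(((x3 NOR x3) NOR ((x1 NOR x1) NOR (x3 NOR x3))) NOR ((x3 NOR x3) NOR ((x1 NOR x1) NOR (x3 NOR x3))))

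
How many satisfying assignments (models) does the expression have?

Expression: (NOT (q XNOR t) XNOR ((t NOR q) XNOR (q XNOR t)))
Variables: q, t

Satisfying assignments: (0,1), (1,0), (1,1)
Count: 3 out of 4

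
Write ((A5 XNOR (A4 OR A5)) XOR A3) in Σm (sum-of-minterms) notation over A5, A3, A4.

Σm(0, 3, 4, 5) = (NOT A5 AND NOT A3 AND NOT A4) OR (NOT A5 AND A3 AND A4) OR (A5 AND NOT A3 AND NOT A4) OR (A5 AND NOT A3 AND A4)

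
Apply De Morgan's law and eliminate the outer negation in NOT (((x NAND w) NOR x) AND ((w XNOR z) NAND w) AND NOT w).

NOT ((x NAND w) NOR x) OR NOT ((w XNOR z) NAND w) OR w
De Morgan's: NOT(AND of terms) = OR of negations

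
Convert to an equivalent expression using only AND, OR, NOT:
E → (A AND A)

NOT E OR (A AND A)
(Implication elimination: A → B = NOT A OR B)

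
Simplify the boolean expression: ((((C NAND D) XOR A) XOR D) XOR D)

By XOR self-cancellation ((E XOR v) XOR v = E):
= ((C NAND D) XOR A)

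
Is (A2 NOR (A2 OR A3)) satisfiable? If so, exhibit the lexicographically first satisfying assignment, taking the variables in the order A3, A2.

A3=0, A2=0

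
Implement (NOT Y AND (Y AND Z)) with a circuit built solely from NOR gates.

(((Y NOR Y) NOR (Y NOR Y)) NOR (((Y NOR Y) NOR (Z NOR Z)) NOR ((Y NOR Y) NOR (Z NOR Z))))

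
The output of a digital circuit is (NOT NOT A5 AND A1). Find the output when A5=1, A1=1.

Substituting: (NOT NOT 1 AND 1)
= 1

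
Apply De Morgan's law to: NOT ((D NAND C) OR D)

NOT (D NAND C) AND NOT D
De Morgan's: NOT(OR of terms) = AND of negations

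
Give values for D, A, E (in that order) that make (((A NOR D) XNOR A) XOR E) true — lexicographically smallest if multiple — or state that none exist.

D=0, A=0, E=1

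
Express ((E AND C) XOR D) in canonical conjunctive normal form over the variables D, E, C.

(D OR E OR C) AND (D OR E OR NOT C) AND (D OR NOT E OR C) AND (NOT D OR NOT E OR NOT C)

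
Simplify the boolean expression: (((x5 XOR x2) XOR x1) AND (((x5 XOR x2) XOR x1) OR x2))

By absorption (E AND (E OR v) = E):
= ((x5 XOR x2) XOR x1)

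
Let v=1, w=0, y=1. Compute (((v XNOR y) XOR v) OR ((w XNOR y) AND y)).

Substituting: (((1 XNOR 1) XOR 1) OR ((0 XNOR 1) AND 1))
= 0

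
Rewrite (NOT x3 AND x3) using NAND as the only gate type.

(((x3 NAND x3) NAND x3) NAND ((x3 NAND x3) NAND x3))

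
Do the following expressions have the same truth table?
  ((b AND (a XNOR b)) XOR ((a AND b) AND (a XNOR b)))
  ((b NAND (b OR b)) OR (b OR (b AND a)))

No. Counterexample: with b=0, a=0, Expression 1 = 0 but Expression 2 = 1.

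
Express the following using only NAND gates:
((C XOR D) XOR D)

((((C NAND (C NAND D)) NAND (D NAND (C NAND D))) NAND (((C NAND (C NAND D)) NAND (D NAND (C NAND D))) NAND D)) NAND (D NAND (((C NAND (C NAND D)) NAND (D NAND (C NAND D))) NAND D)))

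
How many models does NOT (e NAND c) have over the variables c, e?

Satisfying assignments: (1,1)
Count: 1 out of 4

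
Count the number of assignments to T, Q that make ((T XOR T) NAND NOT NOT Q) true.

Satisfying assignments: (0,0), (0,1), (1,0), (1,1)
Count: 4 out of 4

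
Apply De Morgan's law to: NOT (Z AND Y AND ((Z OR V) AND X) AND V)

NOT Z OR NOT Y OR NOT ((Z OR V) AND X) OR NOT V
De Morgan's: NOT(AND of terms) = OR of negations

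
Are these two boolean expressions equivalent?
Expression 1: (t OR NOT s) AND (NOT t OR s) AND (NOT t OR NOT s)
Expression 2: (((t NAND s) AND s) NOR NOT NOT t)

Yes, they are equivalent — the two output columns agree on all 4 assignments:
t | s | Expression 1 | Expression 2
-----------------------------------
0 | 0 | 1 | 1
0 | 1 | 0 | 0
1 | 0 | 0 | 0
1 | 1 | 0 | 0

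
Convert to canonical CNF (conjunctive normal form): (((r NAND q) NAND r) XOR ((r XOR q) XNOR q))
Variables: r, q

(r OR q) AND (r OR NOT q) AND (NOT r OR q)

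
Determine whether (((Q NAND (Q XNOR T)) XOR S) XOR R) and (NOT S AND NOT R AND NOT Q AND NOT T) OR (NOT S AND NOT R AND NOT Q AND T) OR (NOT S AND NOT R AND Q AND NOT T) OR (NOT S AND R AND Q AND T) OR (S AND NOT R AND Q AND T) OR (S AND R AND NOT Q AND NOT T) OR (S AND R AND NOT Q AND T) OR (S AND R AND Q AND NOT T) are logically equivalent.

Yes, they are equivalent — the two output columns agree on all 16 assignments:
S | R | Q | T | Expression 1 | Expression 2
-------------------------------------------
0 | 0 | 0 | 0 | 1 | 1
0 | 0 | 0 | 1 | 1 | 1
0 | 0 | 1 | 0 | 1 | 1
0 | 0 | 1 | 1 | 0 | 0
0 | 1 | 0 | 0 | 0 | 0
0 | 1 | 0 | 1 | 0 | 0
0 | 1 | 1 | 0 | 0 | 0
0 | 1 | 1 | 1 | 1 | 1
1 | 0 | 0 | 0 | 0 | 0
1 | 0 | 0 | 1 | 0 | 0
1 | 0 | 1 | 0 | 0 | 0
1 | 0 | 1 | 1 | 1 | 1
1 | 1 | 0 | 0 | 1 | 1
1 | 1 | 0 | 1 | 1 | 1
1 | 1 | 1 | 0 | 1 | 1
1 | 1 | 1 | 1 | 0 | 0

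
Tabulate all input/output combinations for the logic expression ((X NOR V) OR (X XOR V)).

V | X | Output
--------------
0 | 0 | 1
0 | 1 | 1
1 | 0 | 1
1 | 1 | 0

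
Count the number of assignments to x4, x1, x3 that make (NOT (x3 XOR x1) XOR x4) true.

Satisfying assignments: (0,0,0), (0,1,1), (1,0,1), (1,1,0)
Count: 4 out of 8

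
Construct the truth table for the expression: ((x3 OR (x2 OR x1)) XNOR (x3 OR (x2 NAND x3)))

x1 | x2 | x3 | Output
---------------------
0 | 0 | 0 | 0
0 | 0 | 1 | 1
0 | 1 | 0 | 1
0 | 1 | 1 | 1
1 | 0 | 0 | 1
1 | 0 | 1 | 1
1 | 1 | 0 | 1
1 | 1 | 1 | 1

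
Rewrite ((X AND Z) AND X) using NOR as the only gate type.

((((X NOR X) NOR (Z NOR Z)) NOR ((X NOR X) NOR (Z NOR Z))) NOR (X NOR X))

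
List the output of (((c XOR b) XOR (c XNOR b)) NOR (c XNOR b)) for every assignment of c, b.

c | b | Output
--------------
0 | 0 | 0
0 | 1 | 0
1 | 0 | 0
1 | 1 | 0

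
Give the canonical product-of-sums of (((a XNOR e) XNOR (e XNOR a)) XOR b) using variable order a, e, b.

ΠM(1, 3, 5, 7) = (a OR e OR NOT b) AND (a OR NOT e OR NOT b) AND (NOT a OR e OR NOT b) AND (NOT a OR NOT e OR NOT b)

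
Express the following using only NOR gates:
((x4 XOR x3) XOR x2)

((((((((x4 NOR x3) NOR (x4 NOR x3)) NOR ((x4 NOR x3) NOR (x4 NOR x3))) NOR ((((x4 NOR x4) NOR (x3 NOR x3)) NOR ((x4 NOR x4) NOR (x3 NOR x3))) NOR (((x4 NOR x4) NOR (x3 NOR x3)) NOR ((x4 NOR x4) NOR (x3 NOR x3))))) NOR x2) NOR (((((x4 NOR x3) NOR (x4 NOR x3)) NOR ((x4 NOR x3) NOR (x4 NOR x3))) NOR ((((x4 NOR x4) NOR (x3 NOR x3)) NOR ((x4 NOR x4) NOR (x3 NOR x3))) NOR (((x4 NOR x4) NOR (x3 NOR x3)) NOR ((x4 NOR x4) NOR (x3 NOR x3))))) NOR x2)) NOR ((((((x4 NOR x3) NOR (x4 NOR x3)) NOR ((x4 NOR x3) NOR (x4 NOR x3))) NOR ((((x4 NOR x4) NOR (x3 NOR x3)) NOR ((x4 NOR x4) NOR (x3 NOR x3))) NOR (((x4 NOR x4) NOR (x3 NOR x3)) NOR ((x4 NOR x4) NOR (x3 NOR x3))))) NOR x2) NOR (((((x4 NOR x3) NOR (x4 NOR x3)) NOR ((x4 NOR x3) NOR (x4 NOR x3))) NOR ((((x4 NOR x4) NOR (x3 NOR x3)) NOR ((x4 NOR x4) NOR (x3 NOR x3))) NOR (((x4 NOR x4) NOR (x3 NOR x3)) NOR ((x4 NOR x4) NOR (x3 NOR x3))))) NOR x2))) NOR ((((((((x4 NOR x3) NOR (x4 NOR x3)) NOR ((x4 NOR x3) NOR (x4 NOR x3))) NOR ((((x4 NOR x4) NOR (x3 NOR x3)) NOR ((x4 NOR x4) NOR (x3 NOR x3))) NOR (((x4 NOR x4) NOR (x3 NOR x3)) NOR ((x4 NOR x4) NOR (x3 NOR x3))))) NOR ((((x4 NOR x3) NOR (x4 NOR x3)) NOR ((x4 NOR x3) NOR (x4 NOR x3))) NOR ((((x4 NOR x4) NOR (x3 NOR x3)) NOR ((x4 NOR x4) NOR (x3 NOR x3))) NOR (((x4 NOR x4) NOR (x3 NOR x3)) NOR ((x4 NOR x4) NOR (x3 NOR x3)))))) NOR (x2 NOR x2)) NOR ((((((x4 NOR x3) NOR (x4 NOR x3)) NOR ((x4 NOR x3) NOR (x4 NOR x3))) NOR ((((x4 NOR x4) NOR (x3 NOR x3)) NOR ((x4 NOR x4) NOR (x3 NOR x3))) NOR (((x4 NOR x4) NOR (x3 NOR x3)) NOR ((x4 NOR x4) NOR (x3 NOR x3))))) NOR ((((x4 NOR x3) NOR (x4 NOR x3)) NOR ((x4 NOR x3) NOR (x4 NOR x3))) NOR ((((x4 NOR x4) NOR (x3 NOR x3)) NOR ((x4 NOR x4) NOR (x3 NOR x3))) NOR (((x4 NOR x4) NOR (x3 NOR x3)) NOR ((x4 NOR x4) NOR (x3 NOR x3)))))) NOR (x2 NOR x2))) NOR (((((((x4 NOR x3) NOR (x4 NOR x3)) NOR ((x4 NOR x3) NOR (x4 NOR x3))) NOR ((((x4 NOR x4) NOR (x3 NOR x3)) NOR ((x4 NOR x4) NOR (x3 NOR x3))) NOR (((x4 NOR x4) NOR (x3 NOR x3)) NOR ((x4 NOR x4) NOR (x3 NOR x3))))) NOR ((((x4 NOR x3) NOR (x4 NOR x3)) NOR ((x4 NOR x3) NOR (x4 NOR x3))) NOR ((((x4 NOR x4) NOR (x3 NOR x3)) NOR ((x4 NOR x4) NOR (x3 NOR x3))) NOR (((x4 NOR x4) NOR (x3 NOR x3)) NOR ((x4 NOR x4) NOR (x3 NOR x3)))))) NOR (x2 NOR x2)) NOR ((((((x4 NOR x3) NOR (x4 NOR x3)) NOR ((x4 NOR x3) NOR (x4 NOR x3))) NOR ((((x4 NOR x4) NOR (x3 NOR x3)) NOR ((x4 NOR x4) NOR (x3 NOR x3))) NOR (((x4 NOR x4) NOR (x3 NOR x3)) NOR ((x4 NOR x4) NOR (x3 NOR x3))))) NOR ((((x4 NOR x3) NOR (x4 NOR x3)) NOR ((x4 NOR x3) NOR (x4 NOR x3))) NOR ((((x4 NOR x4) NOR (x3 NOR x3)) NOR ((x4 NOR x4) NOR (x3 NOR x3))) NOR (((x4 NOR x4) NOR (x3 NOR x3)) NOR ((x4 NOR x4) NOR (x3 NOR x3)))))) NOR (x2 NOR x2)))))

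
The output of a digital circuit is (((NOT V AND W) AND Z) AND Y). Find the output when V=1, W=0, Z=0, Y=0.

Substituting: (((NOT 1 AND 0) AND 0) AND 0)
= 0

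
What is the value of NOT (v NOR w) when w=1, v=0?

Substituting: NOT (0 NOR 1)
= 1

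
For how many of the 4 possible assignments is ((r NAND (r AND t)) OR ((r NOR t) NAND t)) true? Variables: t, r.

Satisfying assignments: (0,0), (0,1), (1,0), (1,1)
Count: 4 out of 4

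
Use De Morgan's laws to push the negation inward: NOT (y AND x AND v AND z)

NOT y OR NOT x OR NOT v OR NOT z
De Morgan's: NOT(AND of terms) = OR of negations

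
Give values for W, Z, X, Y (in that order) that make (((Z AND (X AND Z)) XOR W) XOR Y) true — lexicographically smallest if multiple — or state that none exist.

W=0, Z=0, X=0, Y=1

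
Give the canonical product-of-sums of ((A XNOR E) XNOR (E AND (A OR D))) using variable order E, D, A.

ΠM(0, 2, 6) = (E OR D OR A) AND (E OR NOT D OR A) AND (NOT E OR NOT D OR A)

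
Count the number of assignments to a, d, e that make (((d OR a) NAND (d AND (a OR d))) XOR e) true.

Satisfying assignments: (0,0,0), (0,1,1), (1,0,0), (1,1,1)
Count: 4 out of 8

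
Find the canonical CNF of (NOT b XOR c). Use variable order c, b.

(c OR NOT b) AND (NOT c OR b)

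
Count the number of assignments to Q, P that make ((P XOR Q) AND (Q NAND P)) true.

Satisfying assignments: (0,1), (1,0)
Count: 2 out of 4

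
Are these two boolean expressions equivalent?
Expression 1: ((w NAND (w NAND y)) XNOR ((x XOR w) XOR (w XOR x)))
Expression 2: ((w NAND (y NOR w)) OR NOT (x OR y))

No. Counterexample: with w=0, x=0, y=0, Expression 1 = 0 but Expression 2 = 1.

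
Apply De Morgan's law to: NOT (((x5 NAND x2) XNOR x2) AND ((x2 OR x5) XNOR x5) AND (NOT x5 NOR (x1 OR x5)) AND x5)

NOT ((x5 NAND x2) XNOR x2) OR NOT ((x2 OR x5) XNOR x5) OR NOT (NOT x5 NOR (x1 OR x5)) OR NOT x5
De Morgan's: NOT(AND of terms) = OR of negations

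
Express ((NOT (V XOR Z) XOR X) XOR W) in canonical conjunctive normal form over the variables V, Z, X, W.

(V OR Z OR X OR NOT W) AND (V OR Z OR NOT X OR W) AND (V OR NOT Z OR X OR W) AND (V OR NOT Z OR NOT X OR NOT W) AND (NOT V OR Z OR X OR W) AND (NOT V OR Z OR NOT X OR NOT W) AND (NOT V OR NOT Z OR X OR NOT W) AND (NOT V OR NOT Z OR NOT X OR W)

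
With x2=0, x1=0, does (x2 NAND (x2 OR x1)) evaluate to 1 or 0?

Substituting: (0 NAND (0 OR 0))
= 1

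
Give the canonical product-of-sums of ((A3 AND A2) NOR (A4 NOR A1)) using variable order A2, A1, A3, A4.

ΠM(0, 2, 8, 10, 11, 14, 15) = (A2 OR A1 OR A3 OR A4) AND (A2 OR A1 OR NOT A3 OR A4) AND (NOT A2 OR A1 OR A3 OR A4) AND (NOT A2 OR A1 OR NOT A3 OR A4) AND (NOT A2 OR A1 OR NOT A3 OR NOT A4) AND (NOT A2 OR NOT A1 OR NOT A3 OR A4) AND (NOT A2 OR NOT A1 OR NOT A3 OR NOT A4)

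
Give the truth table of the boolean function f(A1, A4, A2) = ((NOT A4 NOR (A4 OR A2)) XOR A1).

A1 | A4 | A2 | Output
---------------------
0 | 0 | 0 | 0
0 | 0 | 1 | 0
0 | 1 | 0 | 0
0 | 1 | 1 | 0
1 | 0 | 0 | 1
1 | 0 | 1 | 1
1 | 1 | 0 | 1
1 | 1 | 1 | 1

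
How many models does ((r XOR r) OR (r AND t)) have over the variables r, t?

Satisfying assignments: (1,1)
Count: 1 out of 4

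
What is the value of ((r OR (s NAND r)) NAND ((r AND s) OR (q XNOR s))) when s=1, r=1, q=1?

Substituting: ((1 OR (1 NAND 1)) NAND ((1 AND 1) OR (1 XNOR 1)))
= 0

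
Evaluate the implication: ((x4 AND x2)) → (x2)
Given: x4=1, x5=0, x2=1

Antecedent ((x4 AND x2)) = 1; consequent (x2) = 1.
1 → 1 = 1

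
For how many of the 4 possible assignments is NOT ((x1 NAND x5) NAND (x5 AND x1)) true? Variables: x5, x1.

No assignment satisfies the expression.
Count: 0 out of 4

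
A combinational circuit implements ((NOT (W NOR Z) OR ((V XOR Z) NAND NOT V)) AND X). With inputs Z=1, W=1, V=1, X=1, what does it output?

Substituting: ((NOT (1 NOR 1) OR ((1 XOR 1) NAND NOT 1)) AND 1)
= 1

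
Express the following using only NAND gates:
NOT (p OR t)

(((p NAND p) NAND (t NAND t)) NAND ((p NAND p) NAND (t NAND t)))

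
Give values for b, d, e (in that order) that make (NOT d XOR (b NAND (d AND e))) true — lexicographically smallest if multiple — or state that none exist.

b=0, d=1, e=0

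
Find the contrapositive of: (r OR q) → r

Contrapositive: NOT r → NOT (r OR q)
Note: A statement and its contrapositive are logically equivalent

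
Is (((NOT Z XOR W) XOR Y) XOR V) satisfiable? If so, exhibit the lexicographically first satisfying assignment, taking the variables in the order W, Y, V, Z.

W=0, Y=0, V=0, Z=0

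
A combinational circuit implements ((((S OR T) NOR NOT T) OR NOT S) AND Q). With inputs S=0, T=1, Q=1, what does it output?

Substituting: ((((0 OR 1) NOR NOT 1) OR NOT 0) AND 1)
= 1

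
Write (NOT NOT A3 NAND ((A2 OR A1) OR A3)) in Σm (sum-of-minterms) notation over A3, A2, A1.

Σm(0, 1, 2, 3) = (NOT A3 AND NOT A2 AND NOT A1) OR (NOT A3 AND NOT A2 AND A1) OR (NOT A3 AND A2 AND NOT A1) OR (NOT A3 AND A2 AND A1)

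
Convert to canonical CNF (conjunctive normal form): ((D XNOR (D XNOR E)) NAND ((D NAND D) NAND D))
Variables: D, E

(D OR NOT E) AND (NOT D OR NOT E)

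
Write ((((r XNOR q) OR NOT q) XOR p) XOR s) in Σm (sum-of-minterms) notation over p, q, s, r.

Σm(0, 1, 5, 6, 10, 11, 12, 15) = (NOT p AND NOT q AND NOT s AND NOT r) OR (NOT p AND NOT q AND NOT s AND r) OR (NOT p AND q AND NOT s AND r) OR (NOT p AND q AND s AND NOT r) OR (p AND NOT q AND s AND NOT r) OR (p AND NOT q AND s AND r) OR (p AND q AND NOT s AND NOT r) OR (p AND q AND s AND r)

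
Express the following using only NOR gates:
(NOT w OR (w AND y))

(((w NOR w) NOR ((w NOR w) NOR (y NOR y))) NOR ((w NOR w) NOR ((w NOR w) NOR (y NOR y))))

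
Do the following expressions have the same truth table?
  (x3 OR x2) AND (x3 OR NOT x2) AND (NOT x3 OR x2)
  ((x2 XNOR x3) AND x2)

Yes, they are equivalent — the two output columns agree on all 4 assignments:
x3 | x2 | Expression 1 | Expression 2
-------------------------------------
0 | 0 | 0 | 0
0 | 1 | 0 | 0
1 | 0 | 0 | 0
1 | 1 | 1 | 1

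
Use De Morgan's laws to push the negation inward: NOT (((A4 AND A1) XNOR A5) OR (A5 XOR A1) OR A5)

NOT ((A4 AND A1) XNOR A5) AND NOT (A5 XOR A1) AND NOT A5
De Morgan's: NOT(OR of terms) = AND of negations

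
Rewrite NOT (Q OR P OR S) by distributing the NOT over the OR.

NOT Q AND NOT P AND NOT S
De Morgan's: NOT(OR of terms) = AND of negations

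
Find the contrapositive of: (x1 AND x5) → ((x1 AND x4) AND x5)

Contrapositive: NOT ((x1 AND x4) AND x5) → NOT (x1 AND x5)
Note: A statement and its contrapositive are logically equivalent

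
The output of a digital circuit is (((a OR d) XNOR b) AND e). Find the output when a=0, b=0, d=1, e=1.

Substituting: (((0 OR 1) XNOR 0) AND 1)
= 0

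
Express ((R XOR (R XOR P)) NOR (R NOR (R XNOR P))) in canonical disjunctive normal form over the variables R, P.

(NOT R AND NOT P) OR (R AND NOT P)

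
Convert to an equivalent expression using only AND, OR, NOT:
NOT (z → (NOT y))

z AND y
(Negated implication: NOT(A → B) = A AND NOT B)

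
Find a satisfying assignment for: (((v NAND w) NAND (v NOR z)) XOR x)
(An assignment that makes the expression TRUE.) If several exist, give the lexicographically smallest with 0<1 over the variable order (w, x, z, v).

w=0, x=0, z=0, v=1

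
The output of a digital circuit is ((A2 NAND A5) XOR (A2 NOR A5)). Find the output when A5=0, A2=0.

Substituting: ((0 NAND 0) XOR (0 NOR 0))
= 0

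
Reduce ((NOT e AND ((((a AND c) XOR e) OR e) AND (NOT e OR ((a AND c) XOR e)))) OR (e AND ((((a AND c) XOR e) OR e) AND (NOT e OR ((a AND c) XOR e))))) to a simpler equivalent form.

By distribution ((E AND v) OR (E AND NOT v) = E) then distribution ((E OR v) AND (E OR NOT v) = E):
= ((a AND c) XOR e)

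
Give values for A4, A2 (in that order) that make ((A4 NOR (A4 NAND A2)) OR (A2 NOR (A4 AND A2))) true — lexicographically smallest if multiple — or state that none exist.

A4=0, A2=0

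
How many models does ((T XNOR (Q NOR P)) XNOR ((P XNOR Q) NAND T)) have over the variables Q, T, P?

Satisfying assignments: (0,0,1), (1,0,0), (1,0,1), (1,1,1)
Count: 4 out of 8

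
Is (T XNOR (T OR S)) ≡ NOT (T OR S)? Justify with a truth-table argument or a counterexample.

No. Counterexample: with S=0, T=1, Expression 1 = 1 but Expression 2 = 0.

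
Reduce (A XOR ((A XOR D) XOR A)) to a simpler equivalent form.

By XOR self-cancellation ((E XOR v) XOR v = E):
= (A XOR D)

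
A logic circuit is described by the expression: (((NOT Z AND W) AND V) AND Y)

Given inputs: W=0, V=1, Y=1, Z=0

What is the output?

Substituting: (((NOT 0 AND 0) AND 1) AND 1)
= 0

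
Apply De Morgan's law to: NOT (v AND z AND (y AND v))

NOT v OR NOT z OR NOT (y AND v)
De Morgan's: NOT(AND of terms) = OR of negations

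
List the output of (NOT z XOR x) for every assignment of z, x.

z | x | Output
--------------
0 | 0 | 1
0 | 1 | 0
1 | 0 | 0
1 | 1 | 1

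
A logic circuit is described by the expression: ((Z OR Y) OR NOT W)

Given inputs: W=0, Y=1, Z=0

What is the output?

Substituting: ((0 OR 1) OR NOT 0)
= 1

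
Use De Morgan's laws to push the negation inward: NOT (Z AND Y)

NOT Z OR NOT Y
De Morgan's: NOT(AND of terms) = OR of negations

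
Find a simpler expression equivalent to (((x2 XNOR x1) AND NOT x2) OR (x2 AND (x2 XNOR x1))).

By distribution ((E AND v) OR (E AND NOT v) = E):
= (x2 XNOR x1)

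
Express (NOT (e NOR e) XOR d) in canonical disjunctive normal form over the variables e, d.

(NOT e AND d) OR (e AND NOT d)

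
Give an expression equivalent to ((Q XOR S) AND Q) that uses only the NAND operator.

((((Q NAND (Q NAND S)) NAND (S NAND (Q NAND S))) NAND Q) NAND (((Q NAND (Q NAND S)) NAND (S NAND (Q NAND S))) NAND Q))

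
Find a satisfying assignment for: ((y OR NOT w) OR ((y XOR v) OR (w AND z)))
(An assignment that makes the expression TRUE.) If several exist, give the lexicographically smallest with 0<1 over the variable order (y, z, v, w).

y=0, z=0, v=0, w=0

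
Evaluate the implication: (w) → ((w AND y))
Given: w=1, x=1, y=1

Antecedent (w) = 1; consequent ((w AND y)) = 1.
1 → 1 = 1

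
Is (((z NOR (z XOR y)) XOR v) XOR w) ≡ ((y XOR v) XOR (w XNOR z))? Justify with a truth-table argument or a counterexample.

No. Counterexample: with y=1, v=0, z=1, w=0, Expression 1 = 0 but Expression 2 = 1.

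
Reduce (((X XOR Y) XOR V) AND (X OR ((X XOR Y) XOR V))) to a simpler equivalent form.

By absorption (E AND (E OR v) = E):
= ((X XOR Y) XOR V)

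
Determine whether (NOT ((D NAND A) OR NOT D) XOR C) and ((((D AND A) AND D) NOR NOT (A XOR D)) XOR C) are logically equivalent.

No. Counterexample: with A=0, D=1, C=0, Expression 1 = 0 but Expression 2 = 1.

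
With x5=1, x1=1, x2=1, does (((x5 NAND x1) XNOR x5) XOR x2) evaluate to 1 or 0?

Substituting: (((1 NAND 1) XNOR 1) XOR 1)
= 1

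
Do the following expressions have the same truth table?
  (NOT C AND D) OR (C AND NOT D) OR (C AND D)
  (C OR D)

Yes, they are equivalent — the two output columns agree on all 4 assignments:
C | D | Expression 1 | Expression 2
-----------------------------------
0 | 0 | 0 | 0
0 | 1 | 1 | 1
1 | 0 | 1 | 1
1 | 1 | 1 | 1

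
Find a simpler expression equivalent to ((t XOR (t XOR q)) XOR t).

By XOR self-cancellation ((E XOR v) XOR v = E):
= (t XOR q)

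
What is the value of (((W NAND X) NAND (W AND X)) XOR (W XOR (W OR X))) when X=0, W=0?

Substituting: (((0 NAND 0) NAND (0 AND 0)) XOR (0 XOR (0 OR 0)))
= 1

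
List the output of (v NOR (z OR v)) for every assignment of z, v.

z | v | Output
--------------
0 | 0 | 1
0 | 1 | 0
1 | 0 | 0
1 | 1 | 0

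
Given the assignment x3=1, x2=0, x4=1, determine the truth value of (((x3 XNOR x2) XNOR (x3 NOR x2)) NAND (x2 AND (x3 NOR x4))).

Substituting: (((1 XNOR 0) XNOR (1 NOR 0)) NAND (0 AND (1 NOR 1)))
= 1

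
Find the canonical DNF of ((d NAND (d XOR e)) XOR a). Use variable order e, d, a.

(NOT e AND NOT d AND NOT a) OR (NOT e AND d AND a) OR (e AND NOT d AND NOT a) OR (e AND d AND NOT a)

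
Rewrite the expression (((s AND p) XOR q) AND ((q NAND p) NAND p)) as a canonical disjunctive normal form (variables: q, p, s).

(q AND NOT p AND NOT s) OR (q AND NOT p AND s) OR (q AND p AND NOT s)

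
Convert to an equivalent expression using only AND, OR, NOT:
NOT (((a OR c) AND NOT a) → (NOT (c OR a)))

((a OR c) AND NOT a) AND (c OR a)
(Negated implication: NOT(A → B) = A AND NOT B)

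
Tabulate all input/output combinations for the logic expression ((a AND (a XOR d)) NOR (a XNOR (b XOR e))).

b | e | d | a | Output
----------------------
0 | 0 | 0 | 0 | 0
0 | 0 | 0 | 1 | 0
0 | 0 | 1 | 0 | 0
0 | 0 | 1 | 1 | 1
0 | 1 | 0 | 0 | 1
0 | 1 | 0 | 1 | 0
0 | 1 | 1 | 0 | 1
0 | 1 | 1 | 1 | 0
1 | 0 | 0 | 0 | 1
1 | 0 | 0 | 1 | 0
1 | 0 | 1 | 0 | 1
1 | 0 | 1 | 1 | 0
1 | 1 | 0 | 0 | 0
1 | 1 | 0 | 1 | 0
1 | 1 | 1 | 0 | 0
1 | 1 | 1 | 1 | 1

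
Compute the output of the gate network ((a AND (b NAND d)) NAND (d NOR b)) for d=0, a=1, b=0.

Substituting: ((1 AND (0 NAND 0)) NAND (0 NOR 0))
= 0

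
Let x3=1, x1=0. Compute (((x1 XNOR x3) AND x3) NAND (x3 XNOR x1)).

Substituting: (((0 XNOR 1) AND 1) NAND (1 XNOR 0))
= 1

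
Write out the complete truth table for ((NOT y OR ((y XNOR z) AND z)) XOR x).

x | y | z | Output
------------------
0 | 0 | 0 | 1
0 | 0 | 1 | 1
0 | 1 | 0 | 0
0 | 1 | 1 | 1
1 | 0 | 0 | 0
1 | 0 | 1 | 0
1 | 1 | 0 | 1
1 | 1 | 1 | 0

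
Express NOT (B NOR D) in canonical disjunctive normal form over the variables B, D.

(NOT B AND D) OR (B AND NOT D) OR (B AND D)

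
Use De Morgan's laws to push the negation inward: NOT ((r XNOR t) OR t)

NOT (r XNOR t) AND NOT t
De Morgan's: NOT(OR of terms) = AND of negations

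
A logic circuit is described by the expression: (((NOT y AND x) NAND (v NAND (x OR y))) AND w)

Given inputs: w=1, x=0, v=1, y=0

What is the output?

Substituting: (((NOT 0 AND 0) NAND (1 NAND (0 OR 0))) AND 1)
= 1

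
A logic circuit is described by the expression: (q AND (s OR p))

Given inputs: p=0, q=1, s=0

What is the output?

Substituting: (1 AND (0 OR 0))
= 0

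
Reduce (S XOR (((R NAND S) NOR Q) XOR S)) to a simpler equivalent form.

By XOR self-cancellation ((E XOR v) XOR v = E):
= ((R NAND S) NOR Q)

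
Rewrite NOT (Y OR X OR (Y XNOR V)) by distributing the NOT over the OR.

NOT Y AND NOT X AND NOT (Y XNOR V)
De Morgan's: NOT(OR of terms) = AND of negations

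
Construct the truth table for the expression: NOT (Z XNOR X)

Z | X | Output
--------------
0 | 0 | 0
0 | 1 | 1
1 | 0 | 1
1 | 1 | 0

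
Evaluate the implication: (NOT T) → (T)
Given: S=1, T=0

Antecedent (NOT T) = 1; consequent (T) = 0.
1 → 0 = 0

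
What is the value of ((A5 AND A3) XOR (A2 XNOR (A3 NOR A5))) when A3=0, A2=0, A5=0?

Substituting: ((0 AND 0) XOR (0 XNOR (0 NOR 0)))
= 0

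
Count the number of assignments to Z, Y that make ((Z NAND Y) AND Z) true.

Satisfying assignments: (1,0)
Count: 1 out of 4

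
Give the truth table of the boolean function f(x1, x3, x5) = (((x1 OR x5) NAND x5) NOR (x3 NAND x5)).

x1 | x3 | x5 | Output
---------------------
0 | 0 | 0 | 0
0 | 0 | 1 | 0
0 | 1 | 0 | 0
0 | 1 | 1 | 1
1 | 0 | 0 | 0
1 | 0 | 1 | 0
1 | 1 | 0 | 0
1 | 1 | 1 | 1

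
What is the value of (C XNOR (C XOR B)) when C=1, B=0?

Substituting: (1 XNOR (1 XOR 0))
= 1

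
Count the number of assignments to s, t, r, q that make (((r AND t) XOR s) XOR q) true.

Satisfying assignments: (0,0,0,1), (0,0,1,1), (0,1,0,1), (0,1,1,0), (1,0,0,0), (1,0,1,0), (1,1,0,0), (1,1,1,1)
Count: 8 out of 16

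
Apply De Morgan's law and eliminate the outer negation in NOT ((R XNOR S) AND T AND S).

NOT (R XNOR S) OR NOT T OR NOT S
De Morgan's: NOT(AND of terms) = OR of negations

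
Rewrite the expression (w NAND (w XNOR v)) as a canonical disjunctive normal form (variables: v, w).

(NOT v AND NOT w) OR (NOT v AND w) OR (v AND NOT w)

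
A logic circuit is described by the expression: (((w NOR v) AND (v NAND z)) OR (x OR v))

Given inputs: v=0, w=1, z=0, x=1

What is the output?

Substituting: (((1 NOR 0) AND (0 NAND 0)) OR (1 OR 0))
= 1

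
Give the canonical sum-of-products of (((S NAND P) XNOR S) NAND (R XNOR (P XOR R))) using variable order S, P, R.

Σm(0, 1, 2, 3, 6, 7) = (NOT S AND NOT P AND NOT R) OR (NOT S AND NOT P AND R) OR (NOT S AND P AND NOT R) OR (NOT S AND P AND R) OR (S AND P AND NOT R) OR (S AND P AND R)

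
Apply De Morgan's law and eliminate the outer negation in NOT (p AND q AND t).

NOT p OR NOT q OR NOT t
De Morgan's: NOT(AND of terms) = OR of negations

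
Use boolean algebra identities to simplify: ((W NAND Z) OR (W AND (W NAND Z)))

By absorption (E OR (E AND v) = E):
= (W NAND Z)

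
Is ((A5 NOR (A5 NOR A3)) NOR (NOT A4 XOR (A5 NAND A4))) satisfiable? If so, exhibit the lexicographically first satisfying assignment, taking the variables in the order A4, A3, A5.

A4=0, A3=0, A5=0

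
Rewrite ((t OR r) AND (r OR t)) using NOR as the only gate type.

((((t NOR r) NOR (t NOR r)) NOR ((t NOR r) NOR (t NOR r))) NOR (((r NOR t) NOR (r NOR t)) NOR ((r NOR t) NOR (r NOR t))))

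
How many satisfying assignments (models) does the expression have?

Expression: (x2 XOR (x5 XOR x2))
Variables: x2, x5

Satisfying assignments: (0,1), (1,1)
Count: 2 out of 4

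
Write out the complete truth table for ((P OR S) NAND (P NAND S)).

S | P | Output
--------------
0 | 0 | 1
0 | 1 | 0
1 | 0 | 0
1 | 1 | 1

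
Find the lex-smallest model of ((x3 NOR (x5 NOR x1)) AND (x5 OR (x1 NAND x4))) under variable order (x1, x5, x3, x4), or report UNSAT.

x1=0, x5=1, x3=0, x4=0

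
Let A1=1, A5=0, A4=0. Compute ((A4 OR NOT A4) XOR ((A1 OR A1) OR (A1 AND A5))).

Substituting: ((0 OR NOT 0) XOR ((1 OR 1) OR (1 AND 0)))
= 0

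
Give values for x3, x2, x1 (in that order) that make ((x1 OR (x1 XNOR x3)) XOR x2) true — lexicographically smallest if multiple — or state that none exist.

x3=0, x2=0, x1=0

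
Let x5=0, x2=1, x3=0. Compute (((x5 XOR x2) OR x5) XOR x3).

Substituting: (((0 XOR 1) OR 0) XOR 0)
= 1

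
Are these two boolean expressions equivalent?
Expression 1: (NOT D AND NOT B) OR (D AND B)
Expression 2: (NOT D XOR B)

Yes, they are equivalent — the two output columns agree on all 4 assignments:
D | B | Expression 1 | Expression 2
-----------------------------------
0 | 0 | 1 | 1
0 | 1 | 0 | 0
1 | 0 | 0 | 0
1 | 1 | 1 | 1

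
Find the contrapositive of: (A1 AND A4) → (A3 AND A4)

Contrapositive: NOT (A3 AND A4) → NOT (A1 AND A4)
Note: A statement and its contrapositive are logically equivalent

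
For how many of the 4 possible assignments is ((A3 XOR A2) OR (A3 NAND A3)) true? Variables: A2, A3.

Satisfying assignments: (0,0), (0,1), (1,0)
Count: 3 out of 4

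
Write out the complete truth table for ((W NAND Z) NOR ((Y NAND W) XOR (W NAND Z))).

Y | Z | W | Output
------------------
0 | 0 | 0 | 0
0 | 0 | 1 | 0
0 | 1 | 0 | 0
0 | 1 | 1 | 0
1 | 0 | 0 | 0
1 | 0 | 1 | 0
1 | 1 | 0 | 0
1 | 1 | 1 | 1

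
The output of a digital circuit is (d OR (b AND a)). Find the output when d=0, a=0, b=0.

Substituting: (0 OR (0 AND 0))
= 0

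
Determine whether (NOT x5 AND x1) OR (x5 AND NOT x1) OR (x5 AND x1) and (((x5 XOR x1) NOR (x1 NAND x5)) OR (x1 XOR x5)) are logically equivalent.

Yes, they are equivalent — the two output columns agree on all 4 assignments:
x5 | x1 | Expression 1 | Expression 2
-------------------------------------
0 | 0 | 0 | 0
0 | 1 | 1 | 1
1 | 0 | 1 | 1
1 | 1 | 1 | 1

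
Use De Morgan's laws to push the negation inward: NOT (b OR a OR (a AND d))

NOT b AND NOT a AND NOT (a AND d)
De Morgan's: NOT(OR of terms) = AND of negations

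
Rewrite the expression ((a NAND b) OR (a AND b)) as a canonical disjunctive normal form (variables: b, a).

(NOT b AND NOT a) OR (NOT b AND a) OR (b AND NOT a) OR (b AND a)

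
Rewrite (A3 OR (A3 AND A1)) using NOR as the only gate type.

((A3 NOR ((A3 NOR A3) NOR (A1 NOR A1))) NOR (A3 NOR ((A3 NOR A3) NOR (A1 NOR A1))))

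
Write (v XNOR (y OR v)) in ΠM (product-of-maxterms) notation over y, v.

ΠM(2) = (NOT y OR v)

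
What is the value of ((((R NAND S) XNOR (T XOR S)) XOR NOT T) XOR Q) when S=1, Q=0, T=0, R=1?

Substituting: ((((1 NAND 1) XNOR (0 XOR 1)) XOR NOT 0) XOR 0)
= 1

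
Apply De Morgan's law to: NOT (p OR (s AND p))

NOT p AND NOT (s AND p)
De Morgan's: NOT(OR of terms) = AND of negations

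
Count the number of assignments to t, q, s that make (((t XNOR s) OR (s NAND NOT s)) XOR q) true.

Satisfying assignments: (0,0,0), (0,0,1), (1,0,0), (1,0,1)
Count: 4 out of 8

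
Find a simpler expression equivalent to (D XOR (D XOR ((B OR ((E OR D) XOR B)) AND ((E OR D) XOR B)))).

By XOR self-cancellation ((E XOR v) XOR v = E) then absorption (E AND (E OR v) = E):
= ((E OR D) XOR B)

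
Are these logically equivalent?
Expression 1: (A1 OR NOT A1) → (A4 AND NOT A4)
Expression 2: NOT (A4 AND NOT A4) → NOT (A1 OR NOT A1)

Yes, Contrapositive is always equivalent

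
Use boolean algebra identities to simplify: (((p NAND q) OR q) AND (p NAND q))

By absorption (E AND (E OR v) = E):
= (p NAND q)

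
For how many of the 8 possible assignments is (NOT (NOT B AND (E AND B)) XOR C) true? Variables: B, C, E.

Satisfying assignments: (0,0,0), (0,0,1), (1,0,0), (1,0,1)
Count: 4 out of 8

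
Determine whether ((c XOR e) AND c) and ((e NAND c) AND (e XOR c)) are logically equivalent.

No. Counterexample: with c=0, e=1, Expression 1 = 0 but Expression 2 = 1.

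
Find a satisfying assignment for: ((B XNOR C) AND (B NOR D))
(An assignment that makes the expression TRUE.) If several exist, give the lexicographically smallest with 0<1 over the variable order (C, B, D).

C=0, B=0, D=0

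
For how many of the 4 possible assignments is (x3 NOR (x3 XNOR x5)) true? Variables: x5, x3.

Satisfying assignments: (1,0)
Count: 1 out of 4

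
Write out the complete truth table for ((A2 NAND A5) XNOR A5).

A5 | A2 | Output
----------------
0 | 0 | 0
0 | 1 | 0
1 | 0 | 1
1 | 1 | 0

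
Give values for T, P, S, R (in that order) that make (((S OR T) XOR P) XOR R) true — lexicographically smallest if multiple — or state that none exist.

T=0, P=0, S=0, R=1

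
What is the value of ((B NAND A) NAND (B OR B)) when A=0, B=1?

Substituting: ((1 NAND 0) NAND (1 OR 1))
= 0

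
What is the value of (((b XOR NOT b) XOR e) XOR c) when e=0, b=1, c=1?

Substituting: (((1 XOR NOT 1) XOR 0) XOR 1)
= 0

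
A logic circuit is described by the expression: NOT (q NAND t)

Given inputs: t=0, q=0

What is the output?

Substituting: NOT (0 NAND 0)
= 0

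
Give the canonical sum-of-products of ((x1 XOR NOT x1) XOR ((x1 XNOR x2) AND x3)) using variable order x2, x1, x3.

Σm(0, 2, 3, 4, 5, 6) = (NOT x2 AND NOT x1 AND NOT x3) OR (NOT x2 AND x1 AND NOT x3) OR (NOT x2 AND x1 AND x3) OR (x2 AND NOT x1 AND NOT x3) OR (x2 AND NOT x1 AND x3) OR (x2 AND x1 AND NOT x3)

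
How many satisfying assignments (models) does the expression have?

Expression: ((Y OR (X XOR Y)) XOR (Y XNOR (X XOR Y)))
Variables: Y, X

Satisfying assignments: (0,0), (0,1), (1,1)
Count: 3 out of 4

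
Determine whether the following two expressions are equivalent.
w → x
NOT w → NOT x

No, Inverse is not equivalent to original (counterexample: w=0, x=1, v=0)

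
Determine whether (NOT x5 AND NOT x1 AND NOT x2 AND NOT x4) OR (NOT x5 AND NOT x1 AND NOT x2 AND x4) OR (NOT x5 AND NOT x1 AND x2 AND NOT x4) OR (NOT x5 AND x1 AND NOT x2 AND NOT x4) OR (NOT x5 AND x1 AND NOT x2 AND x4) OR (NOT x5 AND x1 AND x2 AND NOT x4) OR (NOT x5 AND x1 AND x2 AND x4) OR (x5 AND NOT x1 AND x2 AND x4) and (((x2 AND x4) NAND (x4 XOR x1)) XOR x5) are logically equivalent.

Yes, they are equivalent — the two output columns agree on all 16 assignments:
x5 | x1 | x2 | x4 | Expression 1 | Expression 2
-----------------------------------------------
0 | 0 | 0 | 0 | 1 | 1
0 | 0 | 0 | 1 | 1 | 1
0 | 0 | 1 | 0 | 1 | 1
0 | 0 | 1 | 1 | 0 | 0
0 | 1 | 0 | 0 | 1 | 1
0 | 1 | 0 | 1 | 1 | 1
0 | 1 | 1 | 0 | 1 | 1
0 | 1 | 1 | 1 | 1 | 1
1 | 0 | 0 | 0 | 0 | 0
1 | 0 | 0 | 1 | 0 | 0
1 | 0 | 1 | 0 | 0 | 0
1 | 0 | 1 | 1 | 1 | 1
1 | 1 | 0 | 0 | 0 | 0
1 | 1 | 0 | 1 | 0 | 0
1 | 1 | 1 | 0 | 0 | 0
1 | 1 | 1 | 1 | 0 | 0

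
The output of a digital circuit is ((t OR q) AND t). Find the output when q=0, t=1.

Substituting: ((1 OR 0) AND 1)
= 1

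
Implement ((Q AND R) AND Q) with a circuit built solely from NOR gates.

((((Q NOR Q) NOR (R NOR R)) NOR ((Q NOR Q) NOR (R NOR R))) NOR (Q NOR Q))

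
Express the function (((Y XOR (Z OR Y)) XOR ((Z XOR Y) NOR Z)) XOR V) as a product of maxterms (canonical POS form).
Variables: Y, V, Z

ΠM(2, 3, 4, 5) = (Y OR NOT V OR Z) AND (Y OR NOT V OR NOT Z) AND (NOT Y OR V OR Z) AND (NOT Y OR V OR NOT Z)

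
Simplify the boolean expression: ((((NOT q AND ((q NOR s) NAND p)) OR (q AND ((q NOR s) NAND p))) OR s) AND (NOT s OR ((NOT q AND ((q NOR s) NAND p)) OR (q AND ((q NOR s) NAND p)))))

By distribution ((E OR v) AND (E OR NOT v) = E) then distribution ((E AND v) OR (E AND NOT v) = E):
= ((q NOR s) NAND p)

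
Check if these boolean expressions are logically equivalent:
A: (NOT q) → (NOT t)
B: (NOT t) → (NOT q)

No, Converse is not equivalent to original (counterexample: q=0, t=1)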